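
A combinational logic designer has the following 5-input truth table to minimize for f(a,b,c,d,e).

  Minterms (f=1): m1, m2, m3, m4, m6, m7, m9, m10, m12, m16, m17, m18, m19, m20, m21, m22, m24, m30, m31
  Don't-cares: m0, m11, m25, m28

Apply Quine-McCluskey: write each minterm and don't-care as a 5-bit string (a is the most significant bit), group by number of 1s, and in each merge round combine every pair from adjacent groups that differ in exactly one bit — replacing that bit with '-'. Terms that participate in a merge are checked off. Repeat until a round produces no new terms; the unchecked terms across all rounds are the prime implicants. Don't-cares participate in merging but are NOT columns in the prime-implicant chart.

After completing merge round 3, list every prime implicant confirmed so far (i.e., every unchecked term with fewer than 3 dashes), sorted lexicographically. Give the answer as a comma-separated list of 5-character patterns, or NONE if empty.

--001, --100, 0-0-1, 0-01-, 00-1-, 1--00, 1-00-, 1-1-0, 10-0-, 1111-

[col 0] 00000*, 00001*, 00010*, 00011*, 00100*, 00110*, 00111*, 01001*, 01010*, 01011*, 01100*, 10000*, 10001*, 10010*, 10011*, 10100*, 10101*, 10110*, 11000*, 11001*, 11100*, 11110*, 11111*
[col 1] -0000*, -0001*, -0010*, -0011*, -0100*, -0110*, -1001*, -1100*, 0-001*, 0-010*, 0-011*, 0-100*, 00-00*, 00-10*, 00-11*, 000-0*, 000-1*, 0000-*, 0001-*, 001-0*, 0011-*, 010-1*, 0101-*, 1-000*, 1-001*, 1-100*, 1-110*, 10-00*, 10-01*, 10-10*, 100-0*, 100-1*, 1000-*, 1001-*, 101-0*, 1010-*, 11-00*, 1100-*, 111-0*, 1111-
[col 2] --001, --100, -0-00*, -0-10*, -00-0*, -00-1*, -000-*, -001-*, -01-0*, 0-0-1, 0-01-, 00--0*, 00-1-, 000--*, 1--00, 1-00-, 1-1-0, 10--0*, 10-0-, 100--*
[col 3] -0--0, -00--
Prime implicants: --001, --100, -0--0, -00--, 0-0-1, 0-01-, 00-1-, 1--00, 1-00-, 1-1-0, 10-0-, 1111-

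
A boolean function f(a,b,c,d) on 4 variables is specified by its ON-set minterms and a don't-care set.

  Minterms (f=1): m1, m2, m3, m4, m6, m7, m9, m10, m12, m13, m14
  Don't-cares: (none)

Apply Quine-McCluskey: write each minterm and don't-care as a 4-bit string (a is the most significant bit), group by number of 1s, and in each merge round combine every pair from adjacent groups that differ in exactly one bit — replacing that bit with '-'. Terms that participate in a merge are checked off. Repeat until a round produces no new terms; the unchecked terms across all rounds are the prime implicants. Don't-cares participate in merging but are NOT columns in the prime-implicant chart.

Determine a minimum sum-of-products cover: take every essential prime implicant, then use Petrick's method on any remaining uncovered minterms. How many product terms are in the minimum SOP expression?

[col 0] 0001*, 0010*, 0011*, 0100*, 0110*, 0111*, 1001*, 1010*, 1100*, 1101*, 1110*
[col 1] -001, -010*, -100*, -110*, 0-10*, 0-11*, 00-1, 001-*, 01-0*, 011-*, 1-01, 1-10*, 11-0*, 110-
[col 2] --10, -1-0, 0-1-
Prime implicants: --10, -001, -1-0, 0-1-, 00-1, 1-01, 110-
PI chart (minterm → PIs covering it):
  1 | -001,00-1
  2 | --10,0-1-
  3 | 0-1-,00-1
  4 | -1-0  (sole → essential)
  6 | --10,-1-0,0-1-
  7 | 0-1-  (sole → essential)
  9 | -001,1-01
  10 | --10  (sole → essential)
  12 | -1-0,110-
  13 | 1-01,110-
  14 | --10,-1-0
Essential prime implicants: --10, -1-0, 0-1-
Petrick residual → -001, 1-01
Minimum SOP uses 5 PIs: cd' + b'c'd + bd' + a'c + ac'd

5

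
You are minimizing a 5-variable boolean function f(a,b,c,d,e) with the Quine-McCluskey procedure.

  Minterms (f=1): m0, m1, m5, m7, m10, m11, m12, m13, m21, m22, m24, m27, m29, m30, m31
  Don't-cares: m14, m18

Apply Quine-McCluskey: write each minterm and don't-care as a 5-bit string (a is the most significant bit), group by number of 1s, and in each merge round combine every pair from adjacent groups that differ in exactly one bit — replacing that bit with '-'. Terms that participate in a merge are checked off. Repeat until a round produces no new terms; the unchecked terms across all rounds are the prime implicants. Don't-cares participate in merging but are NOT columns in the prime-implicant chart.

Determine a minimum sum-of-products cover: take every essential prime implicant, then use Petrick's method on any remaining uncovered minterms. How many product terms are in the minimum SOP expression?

[col 0] 00000*, 00001*, 00101*, 00111*, 01010*, 01011*, 01100*, 01101*, 01110*, 10010*, 10101*, 10110*, 11000, 11011*, 11101*, 11110*, 11111*
[col 1] -0101*, -1011, -1101*, -1110, 0-101*, 00-01, 0000-, 001-1, 01-10, 0101-, 011-0, 0110-, 1-101*, 1-110, 10-10, 11-11, 111-1, 1111-
[col 2] --101
Prime implicants: --101, -1011, -1110, 00-01, 0000-, 001-1, 01-10, 0101-, 011-0, 0110-, 1-110, 10-10, 11-11, 11000, 111-1, 1111-
PI chart (minterm → PIs covering it):
  0 | 0000-  (sole → essential)
  1 | 00-01,0000-
  5 | --101,00-01,001-1
  7 | 001-1  (sole → essential)
  10 | 01-10,0101-
  11 | -1011,0101-
  12 | 011-0,0110-
  13 | --101,0110-
  21 | --101  (sole → essential)
  22 | 1-110,10-10
  24 | 11000  (sole → essential)
  27 | -1011,11-11
  29 | --101,111-1
  30 | -1110,1-110,1111-
  31 | 11-11,111-1,1111-
Essential prime implicants: --101, 0000-, 001-1, 11000
Petrick residual → 0101-, 011-0, 1-110, 11-11
Minimum SOP uses 8 PIs: cd'e + a'b'c'd' + a'b'ce + a'bc'd + a'bce' + acde' + abde + abc'd'e'

8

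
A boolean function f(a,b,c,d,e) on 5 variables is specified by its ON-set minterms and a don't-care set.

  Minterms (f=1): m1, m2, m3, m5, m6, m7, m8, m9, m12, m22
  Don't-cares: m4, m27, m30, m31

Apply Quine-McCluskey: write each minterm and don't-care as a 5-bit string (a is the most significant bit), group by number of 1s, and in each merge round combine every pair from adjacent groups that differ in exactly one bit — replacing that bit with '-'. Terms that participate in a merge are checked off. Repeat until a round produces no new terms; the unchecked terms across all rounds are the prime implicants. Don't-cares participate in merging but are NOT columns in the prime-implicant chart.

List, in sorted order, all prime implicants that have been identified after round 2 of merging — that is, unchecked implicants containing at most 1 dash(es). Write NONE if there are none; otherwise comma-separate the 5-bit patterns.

[col 0] 00001*, 00010*, 00011*, 00100*, 00101*, 00110*, 00111*, 01000*, 01001*, 01100*, 10110*, 11011*, 11110*, 11111*
[col 1] -0110, 0-001, 0-100, 00-01*, 00-10*, 00-11*, 000-1*, 0001-*, 001-0*, 001-1*, 0010-*, 0011-*, 01-00, 0100-, 1-110, 11-11, 1111-
[col 2] 00--1, 00-1-, 001--
Prime implicants: -0110, 0-001, 0-100, 00--1, 00-1-, 001--, 01-00, 0100-, 1-110, 11-11, 1111-

-0110, 0-001, 0-100, 01-00, 0100-, 1-110, 11-11, 1111-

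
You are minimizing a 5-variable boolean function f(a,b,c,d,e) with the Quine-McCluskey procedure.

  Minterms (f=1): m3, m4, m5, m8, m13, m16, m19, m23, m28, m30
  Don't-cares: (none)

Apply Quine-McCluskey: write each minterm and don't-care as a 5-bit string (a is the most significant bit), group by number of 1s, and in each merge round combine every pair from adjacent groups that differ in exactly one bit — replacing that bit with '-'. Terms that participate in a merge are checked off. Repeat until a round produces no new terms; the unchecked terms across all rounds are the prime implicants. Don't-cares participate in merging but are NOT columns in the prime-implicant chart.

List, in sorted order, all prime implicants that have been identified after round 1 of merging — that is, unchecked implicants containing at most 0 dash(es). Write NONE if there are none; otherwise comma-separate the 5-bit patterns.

[col 0] 00011*, 00100*, 00101*, 01000, 01101*, 10000, 10011*, 10111*, 11100*, 11110*
[col 1] -0011, 0-101, 0010-, 10-11, 111-0
Prime implicants: -0011, 0-101, 0010-, 01000, 10-11, 10000, 111-0

01000, 10000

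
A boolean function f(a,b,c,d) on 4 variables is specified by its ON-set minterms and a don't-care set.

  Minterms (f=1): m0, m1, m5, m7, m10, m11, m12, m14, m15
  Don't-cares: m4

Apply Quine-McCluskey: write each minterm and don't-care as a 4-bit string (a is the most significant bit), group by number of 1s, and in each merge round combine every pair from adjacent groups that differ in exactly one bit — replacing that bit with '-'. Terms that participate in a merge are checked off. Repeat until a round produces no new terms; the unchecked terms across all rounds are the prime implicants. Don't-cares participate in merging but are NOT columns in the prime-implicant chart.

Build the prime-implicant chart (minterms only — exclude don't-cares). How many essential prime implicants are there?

2

size-2^0 implicants → 0000(✓)  0001(✓)  0100(✓)  0101(✓)  0111(✓)  1010(✓)  1011(✓)  1100(✓)  1110(✓)  1111(✓)
size-2^1 implicants → -100  -111  0-00(✓)  0-01(✓)  000-(✓)  01-1  010-(✓)  1-10(✓)  1-11(✓)  101-(✓)  11-0  111-(✓)
size-2^2 implicants → 0-0-  1-1-
Unchecked terms (primes): -100, -111, 0-0-, 01-1, 1-1-, 11-0
Minterm coverage:
  m0 ⊆ 0-0- [E]
  m1 ⊆ 0-0- [E]
  m5 ⊆ 0-0-,01-1
  m7 ⊆ -111,01-1
  m10 ⊆ 1-1- [E]
  m11 ⊆ 1-1- [E]
  m12 ⊆ -100,11-0
  m14 ⊆ 1-1-,11-0
  m15 ⊆ -111,1-1-
E = {0-0-, 1-1-}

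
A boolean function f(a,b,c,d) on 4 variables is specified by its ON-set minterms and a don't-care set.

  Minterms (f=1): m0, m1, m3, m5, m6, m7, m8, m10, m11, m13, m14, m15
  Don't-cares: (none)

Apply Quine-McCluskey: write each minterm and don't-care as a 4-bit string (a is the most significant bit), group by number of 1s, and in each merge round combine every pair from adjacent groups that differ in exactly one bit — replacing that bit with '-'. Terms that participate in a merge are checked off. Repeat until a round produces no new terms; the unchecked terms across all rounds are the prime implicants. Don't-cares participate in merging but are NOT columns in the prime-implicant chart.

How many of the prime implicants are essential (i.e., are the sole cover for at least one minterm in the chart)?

2

[col 0] 0000*, 0001*, 0011*, 0101*, 0110*, 0111*, 1000*, 1010*, 1011*, 1101*, 1110*, 1111*
[col 1] -000, -011*, -101*, -110*, -111*, 0-01*, 0-11*, 00-1*, 000-, 01-1*, 011-*, 1-10*, 1-11*, 10-0, 101-*, 11-1*, 111-*
[col 2] --11, -1-1, -11-, 0--1, 1-1-
Prime implicants: --11, -000, -1-1, -11-, 0--1, 000-, 1-1-, 10-0
PI chart (minterm → PIs covering it):
  0 | -000,000-
  1 | 0--1,000-
  3 | --11,0--1
  5 | -1-1,0--1
  6 | -11-  (sole → essential)
  7 | --11,-1-1,-11-,0--1
  8 | -000,10-0
  10 | 1-1-,10-0
  11 | --11,1-1-
  13 | -1-1  (sole → essential)
  14 | -11-,1-1-
  15 | --11,-1-1,-11-,1-1-
Essential prime implicants: -1-1, -11-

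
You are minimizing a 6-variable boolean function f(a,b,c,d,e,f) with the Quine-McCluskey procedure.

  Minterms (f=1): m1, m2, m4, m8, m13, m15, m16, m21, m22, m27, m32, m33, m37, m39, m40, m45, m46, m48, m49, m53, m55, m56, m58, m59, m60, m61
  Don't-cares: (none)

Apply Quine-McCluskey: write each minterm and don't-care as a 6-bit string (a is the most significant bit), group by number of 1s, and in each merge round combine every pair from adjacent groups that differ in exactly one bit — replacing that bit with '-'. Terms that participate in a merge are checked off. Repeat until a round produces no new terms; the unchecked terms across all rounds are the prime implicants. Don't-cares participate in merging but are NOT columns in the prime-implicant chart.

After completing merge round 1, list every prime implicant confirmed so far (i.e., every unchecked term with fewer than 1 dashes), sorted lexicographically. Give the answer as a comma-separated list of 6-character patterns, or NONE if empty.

000010, 000100, 010110, 101110

[col 0] 000001*, 000010, 000100, 001000*, 001101*, 001111*, 010000*, 010101*, 010110, 011011*, 100000*, 100001*, 100101*, 100111*, 101000*, 101101*, 101110, 110000*, 110001*, 110101*, 110111*, 111000*, 111010*, 111011*, 111100*, 111101*
[col 1] -00001, -01000, -01101, -10000, -10101, -11011, 0011-1, 1-0000*, 1-0001*, 1-0101*, 1-0111*, 1-1000*, 1-1101*, 10-000*, 10-101*, 100-01*, 10000-*, 1001-1*, 11-000*, 11-101*, 110-01*, 11000-*, 1101-1*, 111-00, 1110-0, 11101-, 11110-
[col 2] 1--000, 1--101, 1-0-01, 1-000-, 1-01-1
Prime implicants: -00001, -01000, -01101, -10000, -10101, -11011, 000010, 000100, 0011-1, 010110, 1--000, 1--101, 1-0-01, 1-000-, 1-01-1, 101110, 111-00, 1110-0, 11101-, 11110-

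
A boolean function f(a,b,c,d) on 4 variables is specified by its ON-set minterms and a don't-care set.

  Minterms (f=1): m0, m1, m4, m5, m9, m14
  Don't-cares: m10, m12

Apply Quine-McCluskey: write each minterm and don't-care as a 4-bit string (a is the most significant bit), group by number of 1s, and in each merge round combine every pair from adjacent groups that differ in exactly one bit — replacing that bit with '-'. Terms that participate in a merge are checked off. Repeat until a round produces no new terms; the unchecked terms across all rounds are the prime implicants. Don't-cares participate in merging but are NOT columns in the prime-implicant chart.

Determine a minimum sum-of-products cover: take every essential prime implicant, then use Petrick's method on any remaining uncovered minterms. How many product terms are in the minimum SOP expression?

size-2^0 implicants → 0000(✓)  0001(✓)  0100(✓)  0101(✓)  1001(✓)  1010(✓)  1100(✓)  1110(✓)
size-2^1 implicants → -001  -100  0-00(✓)  0-01(✓)  000-(✓)  010-(✓)  1-10  11-0
size-2^2 implicants → 0-0-
Unchecked terms (primes): -001, -100, 0-0-, 1-10, 11-0
Minterm coverage:
  m0 ⊆ 0-0- [E]
  m1 ⊆ -001,0-0-
  m4 ⊆ -100,0-0-
  m5 ⊆ 0-0- [E]
  m9 ⊆ -001 [E]
  m14 ⊆ 1-10,11-0
E = {-001, 0-0-}
Petrick residual → 1-10
Cover = b'c'd + a'c' + acd'  |cover|=3

3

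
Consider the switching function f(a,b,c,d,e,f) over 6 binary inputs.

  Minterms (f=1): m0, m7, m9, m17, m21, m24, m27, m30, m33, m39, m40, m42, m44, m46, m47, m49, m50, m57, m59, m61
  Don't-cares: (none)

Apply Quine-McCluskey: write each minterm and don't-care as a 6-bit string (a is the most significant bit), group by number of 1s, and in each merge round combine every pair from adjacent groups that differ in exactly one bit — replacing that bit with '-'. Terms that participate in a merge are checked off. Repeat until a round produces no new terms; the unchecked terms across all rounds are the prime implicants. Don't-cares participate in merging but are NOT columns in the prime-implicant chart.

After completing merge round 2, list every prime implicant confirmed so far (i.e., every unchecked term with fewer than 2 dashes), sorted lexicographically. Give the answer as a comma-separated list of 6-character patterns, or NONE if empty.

-00111, -10001, -11011, 000000, 001001, 010-01, 011000, 011110, 1-0001, 10-111, 10111-, 11-001, 110010, 111-01, 1110-1

size-2^0 implicants → 000000  000111(✓)  001001  010001(✓)  010101(✓)  011000  011011(✓)  011110  100001(✓)  100111(✓)  101000(✓)  101010(✓)  101100(✓)  101110(✓)  101111(✓)  110001(✓)  110010  111001(✓)  111011(✓)  111101(✓)
size-2^1 implicants → -00111  -10001  -11011  010-01  1-0001  10-111  101-00(✓)  101-10(✓)  1010-0(✓)  1011-0(✓)  10111-  11-001  111-01  1110-1
size-2^2 implicants → 101--0
Unchecked terms (primes): -00111, -10001, -11011, 000000, 001001, 010-01, 011000, 011110, 1-0001, 10-111, 101--0, 10111-, 11-001, 110010, 111-01, 1110-1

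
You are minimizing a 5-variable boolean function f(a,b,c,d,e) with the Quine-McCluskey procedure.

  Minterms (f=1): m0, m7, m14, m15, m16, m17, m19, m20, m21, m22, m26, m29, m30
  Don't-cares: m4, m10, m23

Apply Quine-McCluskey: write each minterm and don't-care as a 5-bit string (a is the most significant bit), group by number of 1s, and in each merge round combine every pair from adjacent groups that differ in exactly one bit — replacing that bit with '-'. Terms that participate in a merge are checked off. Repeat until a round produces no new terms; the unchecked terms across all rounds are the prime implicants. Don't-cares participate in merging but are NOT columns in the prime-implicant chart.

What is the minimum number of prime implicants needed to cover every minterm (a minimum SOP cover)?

size-2^0 implicants → 00000(✓)  00100(✓)  00111(✓)  01010(✓)  01110(✓)  01111(✓)  10000(✓)  10001(✓)  10011(✓)  10100(✓)  10101(✓)  10110(✓)  10111(✓)  11010(✓)  11101(✓)  11110(✓)
size-2^1 implicants → -0000(✓)  -0100(✓)  -0111  -1010(✓)  -1110(✓)  0-111  00-00(✓)  01-10(✓)  0111-  1-101  1-110  10-00(✓)  10-01(✓)  10-11(✓)  100-1(✓)  1000-(✓)  101-0(✓)  101-1(✓)  1010-(✓)  1011-(✓)  11-10(✓)
size-2^2 implicants → -0-00  -1-10  10--1  10-0-  101--
Unchecked terms (primes): -0-00, -0111, -1-10, 0-111, 0111-, 1-101, 1-110, 10--1, 10-0-, 101--
Minterm coverage:
  m0 ⊆ -0-00 [E]
  m7 ⊆ -0111,0-111
  m14 ⊆ -1-10,0111-
  m15 ⊆ 0-111,0111-
  m16 ⊆ -0-00,10-0-
  m17 ⊆ 10--1,10-0-
  m19 ⊆ 10--1 [E]
  m20 ⊆ -0-00,10-0-,101--
  m21 ⊆ 1-101,10--1,10-0-,101--
  m22 ⊆ 1-110,101--
  m26 ⊆ -1-10 [E]
  m29 ⊆ 1-101 [E]
  m30 ⊆ -1-10,1-110
E = {-0-00, -1-10, 1-101, 10--1}
Petrick residual → 0-111, 1-110
Cover = b'd'e' + bde' + a'cde + acd'e + acde' + ab'e  |cover|=6

6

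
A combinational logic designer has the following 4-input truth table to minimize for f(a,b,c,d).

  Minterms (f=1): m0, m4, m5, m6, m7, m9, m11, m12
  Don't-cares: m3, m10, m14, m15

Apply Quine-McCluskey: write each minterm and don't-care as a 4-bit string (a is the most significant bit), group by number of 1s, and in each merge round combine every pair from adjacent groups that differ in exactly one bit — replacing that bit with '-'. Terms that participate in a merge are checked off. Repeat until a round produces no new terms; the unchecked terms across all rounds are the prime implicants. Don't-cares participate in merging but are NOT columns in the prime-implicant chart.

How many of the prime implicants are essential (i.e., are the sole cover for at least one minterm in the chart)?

4

[col 0] 0000*, 0011*, 0100*, 0101*, 0110*, 0111*, 1001*, 1010*, 1011*, 1100*, 1110*, 1111*
[col 1] -011*, -100*, -110*, -111*, 0-00, 0-11*, 01-0*, 01-1*, 010-*, 011-*, 1-10*, 1-11*, 10-1, 101-*, 11-0*, 111-*
[col 2] --11, -1-0, -11-, 01--, 1-1-
Prime implicants: --11, -1-0, -11-, 0-00, 01--, 1-1-, 10-1
PI chart (minterm → PIs covering it):
  0 | 0-00  (sole → essential)
  4 | -1-0,0-00,01--
  5 | 01--  (sole → essential)
  6 | -1-0,-11-,01--
  7 | --11,-11-,01--
  9 | 10-1  (sole → essential)
  11 | --11,1-1-,10-1
  12 | -1-0  (sole → essential)
Essential prime implicants: -1-0, 0-00, 01--, 10-1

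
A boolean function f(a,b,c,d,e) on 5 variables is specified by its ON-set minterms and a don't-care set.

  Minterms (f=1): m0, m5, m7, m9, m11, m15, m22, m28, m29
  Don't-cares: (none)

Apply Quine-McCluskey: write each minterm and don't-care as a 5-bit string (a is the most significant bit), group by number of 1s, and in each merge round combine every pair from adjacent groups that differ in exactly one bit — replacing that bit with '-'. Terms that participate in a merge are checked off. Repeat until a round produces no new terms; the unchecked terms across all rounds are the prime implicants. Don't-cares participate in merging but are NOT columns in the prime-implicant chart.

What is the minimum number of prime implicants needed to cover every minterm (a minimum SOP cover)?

Round 0: 00000 00101✓ 00111✓ 01001✓ 01011✓ 01111✓ 10110 11100✓ 11101✓
Round 1: 0-111 001-1 01-11 010-1 1110-
PIs = {0-111, 00000, 001-1, 01-11, 010-1, 10110, 1110-}
Coverage chart:
  m0: 00000 ←essential
  m5: 001-1 ←essential
  m7: 0-111,001-1
  m9: 010-1 ←essential
  m11: 01-11,010-1
  m15: 0-111,01-11
  m22: 10110 ←essential
  m28: 1110- ←essential
  m29: 1110- ←essential
Essential: 00000, 001-1, 010-1, 10110, 1110-
Petrick residual → 0-111
Min cover (6 terms): a'cde + a'b'c'd'e' + a'b'ce + a'bc'e + ab'cde' + abcd'

6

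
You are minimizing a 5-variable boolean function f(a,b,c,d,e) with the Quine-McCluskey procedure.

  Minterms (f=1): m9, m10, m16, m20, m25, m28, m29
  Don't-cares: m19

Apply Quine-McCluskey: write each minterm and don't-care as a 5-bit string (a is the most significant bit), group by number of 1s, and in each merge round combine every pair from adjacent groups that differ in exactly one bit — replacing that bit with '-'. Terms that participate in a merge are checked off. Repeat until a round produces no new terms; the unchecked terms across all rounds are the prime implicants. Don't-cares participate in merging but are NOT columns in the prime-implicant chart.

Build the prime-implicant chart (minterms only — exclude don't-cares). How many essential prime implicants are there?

3

size-2^0 implicants → 01001(✓)  01010  10000(✓)  10011  10100(✓)  11001(✓)  11100(✓)  11101(✓)
size-2^1 implicants → -1001  1-100  10-00  11-01  1110-
Unchecked terms (primes): -1001, 01010, 1-100, 10-00, 10011, 11-01, 1110-
Minterm coverage:
  m9 ⊆ -1001 [E]
  m10 ⊆ 01010 [E]
  m16 ⊆ 10-00 [E]
  m20 ⊆ 1-100,10-00
  m25 ⊆ -1001,11-01
  m28 ⊆ 1-100,1110-
  m29 ⊆ 11-01,1110-
E = {-1001, 01010, 10-00}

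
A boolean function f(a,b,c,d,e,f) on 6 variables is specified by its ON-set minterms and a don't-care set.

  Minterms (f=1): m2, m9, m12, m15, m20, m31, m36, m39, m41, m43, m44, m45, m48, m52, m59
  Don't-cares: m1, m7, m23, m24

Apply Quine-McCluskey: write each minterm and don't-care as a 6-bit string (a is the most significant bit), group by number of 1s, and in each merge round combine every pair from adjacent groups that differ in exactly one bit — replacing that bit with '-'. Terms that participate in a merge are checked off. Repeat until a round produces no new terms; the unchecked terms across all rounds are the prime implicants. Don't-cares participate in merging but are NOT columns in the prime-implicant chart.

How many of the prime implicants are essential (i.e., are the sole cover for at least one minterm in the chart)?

7

Round 0: 000001✓ 000010 000111✓ 001001✓ 001100✓ 001111✓ 010100✓ 010111✓ 011000 011111✓ 100100✓ 100111✓ 101001✓ 101011✓ 101100✓ 101101✓ 110000✓ 110100✓ 111011✓
Round 1: -00111 -01001 -01100 -10100 0-0111✓ 0-1111✓ 00-001 00-111✓ 01-111✓ 1-0100 1-1011 10-100 101-01 1010-1 10110- 110-00
Round 2: 0--111
PIs = {-00111, -01001, -01100, -10100, 0--111, 00-001, 000010, 011000, 1-0100, 1-1011, 10-100, 101-01, 1010-1, 10110-, 110-00}
Coverage chart:
  m2: 000010 ←essential
  m9: -01001,00-001
  m12: -01100 ←essential
  m15: 0--111 ←essential
  m20: -10100 ←essential
  m31: 0--111 ←essential
  m36: 1-0100,10-100
  m39: -00111 ←essential
  m41: -01001,101-01,1010-1
  m43: 1-1011,1010-1
  m44: -01100,10-100,10110-
  m45: 101-01,10110-
  m48: 110-00 ←essential
  m52: -10100,1-0100,110-00
  m59: 1-1011 ←essential
Essential: -00111, -01100, -10100, 0--111, 000010, 1-1011, 110-00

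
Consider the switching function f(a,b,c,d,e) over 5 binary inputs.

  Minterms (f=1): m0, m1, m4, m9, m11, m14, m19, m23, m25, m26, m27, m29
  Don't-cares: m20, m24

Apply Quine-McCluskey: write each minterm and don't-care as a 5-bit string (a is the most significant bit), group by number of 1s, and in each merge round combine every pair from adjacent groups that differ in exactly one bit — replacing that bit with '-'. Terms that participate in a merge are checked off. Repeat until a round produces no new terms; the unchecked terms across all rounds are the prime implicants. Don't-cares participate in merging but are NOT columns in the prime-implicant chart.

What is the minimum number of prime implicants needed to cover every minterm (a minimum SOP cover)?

size-2^0 implicants → 00000(✓)  00001(✓)  00100(✓)  01001(✓)  01011(✓)  01110  10011(✓)  10100(✓)  10111(✓)  11000(✓)  11001(✓)  11010(✓)  11011(✓)  11101(✓)
size-2^1 implicants → -0100  -1001(✓)  -1011(✓)  0-001  00-00  0000-  010-1(✓)  1-011  10-11  11-01  110-0(✓)  110-1(✓)  1100-(✓)  1101-(✓)
size-2^2 implicants → -10-1  110--
Unchecked terms (primes): -0100, -10-1, 0-001, 00-00, 0000-, 01110, 1-011, 10-11, 11-01, 110--
Minterm coverage:
  m0 ⊆ 00-00,0000-
  m1 ⊆ 0-001,0000-
  m4 ⊆ -0100,00-00
  m9 ⊆ -10-1,0-001
  m11 ⊆ -10-1 [E]
  m14 ⊆ 01110 [E]
  m19 ⊆ 1-011,10-11
  m23 ⊆ 10-11 [E]
  m25 ⊆ -10-1,11-01,110--
  m26 ⊆ 110-- [E]
  m27 ⊆ -10-1,1-011,110--
  m29 ⊆ 11-01 [E]
E = {-10-1, 01110, 10-11, 11-01, 110--}
Petrick residual → -0100, 0000-
Cover = b'cd'e' + bc'e + a'b'c'd' + a'bcde' + ab'de + abd'e + abc'  |cover|=7

7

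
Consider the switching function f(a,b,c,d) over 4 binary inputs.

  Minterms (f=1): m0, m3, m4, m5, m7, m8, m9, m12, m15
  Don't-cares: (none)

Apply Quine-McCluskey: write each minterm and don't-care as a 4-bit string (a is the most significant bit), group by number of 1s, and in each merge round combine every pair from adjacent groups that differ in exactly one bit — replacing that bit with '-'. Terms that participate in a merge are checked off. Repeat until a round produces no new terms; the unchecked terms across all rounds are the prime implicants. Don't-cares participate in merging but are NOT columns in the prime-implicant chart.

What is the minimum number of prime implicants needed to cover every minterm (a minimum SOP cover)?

Round 0: 0000✓ 0011✓ 0100✓ 0101✓ 0111✓ 1000✓ 1001✓ 1100✓ 1111✓
Round 1: -000✓ -100✓ -111 0-00✓ 0-11 01-1 010- 1-00✓ 100-
Round 2: --00
PIs = {--00, -111, 0-11, 01-1, 010-, 100-}
Coverage chart:
  m0: --00 ←essential
  m3: 0-11 ←essential
  m4: --00,010-
  m5: 01-1,010-
  m7: -111,0-11,01-1
  m8: --00,100-
  m9: 100- ←essential
  m12: --00 ←essential
  m15: -111 ←essential
Essential: --00, -111, 0-11, 100-
Petrick residual → 01-1
Min cover (5 terms): c'd' + bcd + a'cd + a'bd + ab'c'

5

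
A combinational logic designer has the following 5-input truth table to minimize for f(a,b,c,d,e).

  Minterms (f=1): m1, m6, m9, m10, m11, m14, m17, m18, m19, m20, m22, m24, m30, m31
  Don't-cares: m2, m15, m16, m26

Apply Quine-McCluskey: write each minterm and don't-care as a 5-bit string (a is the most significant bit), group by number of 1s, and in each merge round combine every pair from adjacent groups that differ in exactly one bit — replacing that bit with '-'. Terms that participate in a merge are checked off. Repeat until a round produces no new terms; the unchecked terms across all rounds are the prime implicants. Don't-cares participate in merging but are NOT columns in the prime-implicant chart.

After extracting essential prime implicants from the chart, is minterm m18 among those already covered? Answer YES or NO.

YES

Round 0: 00001✓ 00010✓ 00110✓ 01001✓ 01010✓ 01011✓ 01110✓ 01111✓ 10000✓ 10001✓ 10010✓ 10011✓ 10100✓ 10110✓ 11000✓ 11010✓ 11110✓ 11111✓
Round 1: -0001 -0010✓ -0110✓ -1010✓ -1110✓ -1111✓ 0-001 0-010✓ 0-110✓ 00-10✓ 01-10✓ 01-11✓ 010-1 0101-✓ 0111-✓ 1-000✓ 1-010✓ 1-110✓ 10-00✓ 10-10✓ 100-0✓ 100-1✓ 1000-✓ 1001-✓ 101-0✓ 11-10✓ 110-0✓ 1111-✓
Round 2: --010✓ --110✓ -0-10✓ -1-10✓ -111- 0--10✓ 01-1- 1--10✓ 1-0-0 10--0 100--
Round 3: ---10
PIs = {---10, -0001, -111-, 0-001, 01-1-, 010-1, 1-0-0, 10--0, 100--}
Coverage chart:
  m1: -0001,0-001
  m6: ---10 ←essential
  m9: 0-001,010-1
  m10: ---10,01-1-
  m11: 01-1-,010-1
  m14: ---10,-111-,01-1-
  m17: -0001,100--
  m18: ---10,1-0-0,10--0,100--
  m19: 100-- ←essential
  m20: 10--0 ←essential
  m22: ---10,10--0
  m24: 1-0-0 ←essential
  m30: ---10,-111-
  m31: -111- ←essential
Essential: ---10, -111-, 1-0-0, 10--0, 100--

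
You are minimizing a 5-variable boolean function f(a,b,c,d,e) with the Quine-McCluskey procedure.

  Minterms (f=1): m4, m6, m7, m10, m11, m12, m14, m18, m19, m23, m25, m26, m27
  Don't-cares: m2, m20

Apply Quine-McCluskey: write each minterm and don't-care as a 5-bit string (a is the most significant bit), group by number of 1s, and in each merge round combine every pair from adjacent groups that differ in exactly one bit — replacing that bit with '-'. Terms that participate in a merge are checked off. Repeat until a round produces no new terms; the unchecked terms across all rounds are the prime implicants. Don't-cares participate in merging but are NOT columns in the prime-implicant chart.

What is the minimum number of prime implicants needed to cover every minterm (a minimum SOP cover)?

5

Round 0: 00010✓ 00100✓ 00110✓ 00111✓ 01010✓ 01011✓ 01100✓ 01110✓ 10010✓ 10011✓ 10100✓ 10111✓ 11001✓ 11010✓ 11011✓
Round 1: -0010✓ -0100 -0111 -1010✓ -1011✓ 0-010✓ 0-100✓ 0-110✓ 00-10✓ 001-0✓ 0011- 01-10✓ 0101-✓ 011-0✓ 1-010✓ 1-011✓ 10-11 1001-✓ 110-1 1101-✓
Round 2: --010 -101- 0--10 0-1-0 1-01-
PIs = {--010, -0100, -0111, -101-, 0--10, 0-1-0, 0011-, 1-01-, 10-11, 110-1}
Coverage chart:
  m4: -0100,0-1-0
  m6: 0--10,0-1-0,0011-
  m7: -0111,0011-
  m10: --010,-101-,0--10
  m11: -101- ←essential
  m12: 0-1-0 ←essential
  m14: 0--10,0-1-0
  m18: --010,1-01-
  m19: 1-01-,10-11
  m23: -0111,10-11
  m25: 110-1 ←essential
  m26: --010,-101-,1-01-
  m27: -101-,1-01-,110-1
Essential: -101-, 0-1-0, 110-1
Petrick residual → -0111, 1-01-
Min cover (5 terms): b'cde + bc'd + a'ce' + ac'd + abc'e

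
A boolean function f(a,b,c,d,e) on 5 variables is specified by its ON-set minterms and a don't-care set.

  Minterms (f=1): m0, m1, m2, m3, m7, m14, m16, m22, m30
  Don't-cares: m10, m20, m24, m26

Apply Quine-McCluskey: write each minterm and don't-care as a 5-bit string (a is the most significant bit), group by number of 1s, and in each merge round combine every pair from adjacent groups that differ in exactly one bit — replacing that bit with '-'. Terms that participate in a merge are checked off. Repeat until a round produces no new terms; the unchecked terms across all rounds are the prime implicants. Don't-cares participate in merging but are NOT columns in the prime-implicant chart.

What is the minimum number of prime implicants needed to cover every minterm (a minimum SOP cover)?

[col 0] 00000*, 00001*, 00010*, 00011*, 00111*, 01010*, 01110*, 10000*, 10100*, 10110*, 11000*, 11010*, 11110*
[col 1] -0000, -1010*, -1110*, 0-010, 00-11, 000-0*, 000-1*, 0000-*, 0001-*, 01-10*, 1-000, 1-110, 10-00, 101-0, 11-10*, 110-0
[col 2] -1-10, 000--
Prime implicants: -0000, -1-10, 0-010, 00-11, 000--, 1-000, 1-110, 10-00, 101-0, 110-0
PI chart (minterm → PIs covering it):
  0 | -0000,000--
  1 | 000--  (sole → essential)
  2 | 0-010,000--
  3 | 00-11,000--
  7 | 00-11  (sole → essential)
  14 | -1-10  (sole → essential)
  16 | -0000,1-000,10-00
  22 | 1-110,101-0
  30 | -1-10,1-110
Essential prime implicants: -1-10, 00-11, 000--
Petrick residual → -0000, 1-110
Minimum SOP uses 5 PIs: b'c'd'e' + bde' + a'b'de + a'b'c' + acde'

5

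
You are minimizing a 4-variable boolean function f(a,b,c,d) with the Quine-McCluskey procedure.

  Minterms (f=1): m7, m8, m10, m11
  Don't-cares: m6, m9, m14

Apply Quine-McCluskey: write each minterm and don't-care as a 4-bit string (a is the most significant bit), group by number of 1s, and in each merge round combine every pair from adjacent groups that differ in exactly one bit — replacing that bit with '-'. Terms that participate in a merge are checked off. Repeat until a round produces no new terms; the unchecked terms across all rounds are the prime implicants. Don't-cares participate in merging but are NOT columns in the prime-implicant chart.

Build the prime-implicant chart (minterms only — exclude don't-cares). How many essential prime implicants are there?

2

size-2^0 implicants → 0110(✓)  0111(✓)  1000(✓)  1001(✓)  1010(✓)  1011(✓)  1110(✓)
size-2^1 implicants → -110  011-  1-10  10-0(✓)  10-1(✓)  100-(✓)  101-(✓)
size-2^2 implicants → 10--
Unchecked terms (primes): -110, 011-, 1-10, 10--
Minterm coverage:
  m7 ⊆ 011- [E]
  m8 ⊆ 10-- [E]
  m10 ⊆ 1-10,10--
  m11 ⊆ 10-- [E]
E = {011-, 10--}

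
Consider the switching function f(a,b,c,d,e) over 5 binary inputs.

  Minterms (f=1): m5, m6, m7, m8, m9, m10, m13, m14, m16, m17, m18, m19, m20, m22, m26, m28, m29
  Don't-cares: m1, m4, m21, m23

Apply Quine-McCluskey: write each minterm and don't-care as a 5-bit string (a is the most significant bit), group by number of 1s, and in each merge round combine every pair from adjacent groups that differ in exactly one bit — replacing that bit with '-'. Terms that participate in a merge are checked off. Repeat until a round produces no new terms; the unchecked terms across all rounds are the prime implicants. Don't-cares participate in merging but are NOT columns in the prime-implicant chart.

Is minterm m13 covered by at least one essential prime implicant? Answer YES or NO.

NO

size-2^0 implicants → 00001(✓)  00100(✓)  00101(✓)  00110(✓)  00111(✓)  01000(✓)  01001(✓)  01010(✓)  01101(✓)  01110(✓)  10000(✓)  10001(✓)  10010(✓)  10011(✓)  10100(✓)  10101(✓)  10110(✓)  10111(✓)  11010(✓)  11100(✓)  11101(✓)
size-2^1 implicants → -0001(✓)  -0100(✓)  -0101(✓)  -0110(✓)  -0111(✓)  -1010  -1101(✓)  0-001(✓)  0-101(✓)  0-110  00-01(✓)  001-0(✓)  001-1(✓)  0010-(✓)  0011-(✓)  01-01(✓)  01-10  010-0  0100-  1-010  1-100(✓)  1-101(✓)  10-00(✓)  10-01(✓)  10-10(✓)  10-11(✓)  100-0(✓)  100-1(✓)  1000-(✓)  1001-(✓)  101-0(✓)  101-1(✓)  1010-(✓)  1011-(✓)  1110-(✓)
size-2^2 implicants → --101  -0-01  -01-0(✓)  -01-1(✓)  -010-(✓)  -011-(✓)  0--01  001--(✓)  1-10-  10--0(✓)  10--1(✓)  10-0-(✓)  10-1-(✓)  100--(✓)  101--(✓)
size-2^3 implicants → -01--  10---
Unchecked terms (primes): --101, -0-01, -01--, -1010, 0--01, 0-110, 01-10, 010-0, 0100-, 1-010, 1-10-, 10---
Minterm coverage:
  m5 ⊆ --101,-0-01,-01--,0--01
  m6 ⊆ -01--,0-110
  m7 ⊆ -01-- [E]
  m8 ⊆ 010-0,0100-
  m9 ⊆ 0--01,0100-
  m10 ⊆ -1010,01-10,010-0
  m13 ⊆ --101,0--01
  m14 ⊆ 0-110,01-10
  m16 ⊆ 10--- [E]
  m17 ⊆ -0-01,10---
  m18 ⊆ 1-010,10---
  m19 ⊆ 10--- [E]
  m20 ⊆ -01--,1-10-,10---
  m22 ⊆ -01--,10---
  m26 ⊆ -1010,1-010
  m28 ⊆ 1-10- [E]
  m29 ⊆ --101,1-10-
E = {-01--, 1-10-, 10---}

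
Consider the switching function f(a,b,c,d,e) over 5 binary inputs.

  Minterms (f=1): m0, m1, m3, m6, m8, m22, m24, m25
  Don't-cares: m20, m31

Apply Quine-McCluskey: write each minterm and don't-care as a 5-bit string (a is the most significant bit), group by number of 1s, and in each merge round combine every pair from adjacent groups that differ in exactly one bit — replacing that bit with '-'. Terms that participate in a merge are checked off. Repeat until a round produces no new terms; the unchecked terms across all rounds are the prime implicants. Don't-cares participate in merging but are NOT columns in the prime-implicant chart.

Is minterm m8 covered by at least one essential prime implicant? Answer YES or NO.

NO

[col 0] 00000*, 00001*, 00011*, 00110*, 01000*, 10100*, 10110*, 11000*, 11001*, 11111
[col 1] -0110, -1000, 0-000, 000-1, 0000-, 101-0, 1100-
Prime implicants: -0110, -1000, 0-000, 000-1, 0000-, 101-0, 1100-, 11111
PI chart (minterm → PIs covering it):
  0 | 0-000,0000-
  1 | 000-1,0000-
  3 | 000-1  (sole → essential)
  6 | -0110  (sole → essential)
  8 | -1000,0-000
  22 | -0110,101-0
  24 | -1000,1100-
  25 | 1100-  (sole → essential)
Essential prime implicants: -0110, 000-1, 1100-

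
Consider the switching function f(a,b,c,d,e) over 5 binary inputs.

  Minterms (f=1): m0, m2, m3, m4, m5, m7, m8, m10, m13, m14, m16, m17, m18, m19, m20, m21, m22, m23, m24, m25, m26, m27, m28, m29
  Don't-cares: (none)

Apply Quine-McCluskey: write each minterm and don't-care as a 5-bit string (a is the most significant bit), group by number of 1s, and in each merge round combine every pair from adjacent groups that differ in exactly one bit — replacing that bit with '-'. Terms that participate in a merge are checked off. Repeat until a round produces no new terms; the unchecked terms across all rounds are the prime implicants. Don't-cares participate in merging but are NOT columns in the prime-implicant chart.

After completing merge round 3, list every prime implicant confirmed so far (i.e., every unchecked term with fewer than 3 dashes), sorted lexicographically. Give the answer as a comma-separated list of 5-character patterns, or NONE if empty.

--101, -0-00, -0-11, -001-, -01-1, -010-, 01-10

size-2^0 implicants → 00000(✓)  00010(✓)  00011(✓)  00100(✓)  00101(✓)  00111(✓)  01000(✓)  01010(✓)  01101(✓)  01110(✓)  10000(✓)  10001(✓)  10010(✓)  10011(✓)  10100(✓)  10101(✓)  10110(✓)  10111(✓)  11000(✓)  11001(✓)  11010(✓)  11011(✓)  11100(✓)  11101(✓)
size-2^1 implicants → -0000(✓)  -0010(✓)  -0011(✓)  -0100(✓)  -0101(✓)  -0111(✓)  -1000(✓)  -1010(✓)  -1101(✓)  0-000(✓)  0-010(✓)  0-101(✓)  00-00(✓)  00-11(✓)  000-0(✓)  0001-(✓)  001-1(✓)  0010-(✓)  01-10  010-0(✓)  1-000(✓)  1-001(✓)  1-010(✓)  1-011(✓)  1-100(✓)  1-101(✓)  10-00(✓)  10-01(✓)  10-10(✓)  10-11(✓)  100-0(✓)  100-1(✓)  1000-(✓)  1001-(✓)  101-0(✓)  101-1(✓)  1010-(✓)  1011-(✓)  11-00(✓)  11-01(✓)  110-0(✓)  110-1(✓)  1100-(✓)  1101-(✓)  1110-(✓)
size-2^2 implicants → --000(✓)  --010(✓)  --101  -0-00  -0-11  -00-0(✓)  -001-  -01-1  -010-  -10-0(✓)  0-0-0(✓)  1--00(✓)  1--01(✓)  1-0-0(✓)  1-0-1(✓)  1-00-(✓)  1-01-(✓)  1-10-(✓)  10--0(✓)  10--1(✓)  10-0-(✓)  10-1-(✓)  100--(✓)  101--(✓)  11-0-(✓)  110--(✓)
size-2^3 implicants → --0-0  1--0-  1-0--  10---
Unchecked terms (primes): --0-0, --101, -0-00, -0-11, -001-, -01-1, -010-, 01-10, 1--0-, 1-0--, 10---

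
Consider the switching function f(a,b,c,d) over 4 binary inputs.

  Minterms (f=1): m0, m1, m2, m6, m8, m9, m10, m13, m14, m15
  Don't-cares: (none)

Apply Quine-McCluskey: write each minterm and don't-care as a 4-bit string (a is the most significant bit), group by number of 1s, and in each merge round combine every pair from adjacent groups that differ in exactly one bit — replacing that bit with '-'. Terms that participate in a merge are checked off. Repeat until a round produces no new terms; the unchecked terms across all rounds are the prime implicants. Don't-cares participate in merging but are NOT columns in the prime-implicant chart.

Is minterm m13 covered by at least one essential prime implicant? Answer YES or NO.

NO

Round 0: 0000✓ 0001✓ 0010✓ 0110✓ 1000✓ 1001✓ 1010✓ 1101✓ 1110✓ 1111✓
Round 1: -000✓ -001✓ -010✓ -110✓ 0-10✓ 00-0✓ 000-✓ 1-01 1-10✓ 10-0✓ 100-✓ 11-1 111-
Round 2: --10 -0-0 -00-
PIs = {--10, -0-0, -00-, 1-01, 11-1, 111-}
Coverage chart:
  m0: -0-0,-00-
  m1: -00- ←essential
  m2: --10,-0-0
  m6: --10 ←essential
  m8: -0-0,-00-
  m9: -00-,1-01
  m10: --10,-0-0
  m13: 1-01,11-1
  m14: --10,111-
  m15: 11-1,111-
Essential: --10, -00-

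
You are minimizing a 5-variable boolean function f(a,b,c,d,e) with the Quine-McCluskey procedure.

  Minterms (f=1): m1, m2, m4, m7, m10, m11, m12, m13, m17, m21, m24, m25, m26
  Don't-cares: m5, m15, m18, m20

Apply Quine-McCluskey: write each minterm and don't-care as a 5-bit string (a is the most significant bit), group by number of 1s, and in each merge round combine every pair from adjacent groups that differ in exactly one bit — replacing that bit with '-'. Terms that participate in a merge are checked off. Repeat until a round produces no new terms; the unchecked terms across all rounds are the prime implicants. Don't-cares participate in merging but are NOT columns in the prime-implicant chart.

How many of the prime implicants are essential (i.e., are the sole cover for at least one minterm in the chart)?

Round 0: 00001✓ 00010✓ 00100✓ 00101✓ 00111✓ 01010✓ 01011✓ 01100✓ 01101✓ 01111✓ 10001✓ 10010✓ 10100✓ 10101✓ 11000✓ 11001✓ 11010✓
Round 1: -0001✓ -0010✓ -0100✓ -0101✓ -1010✓ 0-010✓ 0-100✓ 0-101✓ 0-111✓ 00-01✓ 001-1✓ 0010-✓ 01-11 0101- 011-1✓ 0110-✓ 1-001 1-010✓ 10-01✓ 1010-✓ 110-0 1100-
Round 2: --010 -0-01 -010- 0-1-1 0-10-
PIs = {--010, -0-01, -010-, 0-1-1, 0-10-, 01-11, 0101-, 1-001, 110-0, 1100-}
Coverage chart:
  m1: -0-01 ←essential
  m2: --010 ←essential
  m4: -010-,0-10-
  m7: 0-1-1 ←essential
  m10: --010,0101-
  m11: 01-11,0101-
  m12: 0-10- ←essential
  m13: 0-1-1,0-10-
  m17: -0-01,1-001
  m21: -0-01,-010-
  m24: 110-0,1100-
  m25: 1-001,1100-
  m26: --010,110-0
Essential: --010, -0-01, 0-1-1, 0-10-

4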